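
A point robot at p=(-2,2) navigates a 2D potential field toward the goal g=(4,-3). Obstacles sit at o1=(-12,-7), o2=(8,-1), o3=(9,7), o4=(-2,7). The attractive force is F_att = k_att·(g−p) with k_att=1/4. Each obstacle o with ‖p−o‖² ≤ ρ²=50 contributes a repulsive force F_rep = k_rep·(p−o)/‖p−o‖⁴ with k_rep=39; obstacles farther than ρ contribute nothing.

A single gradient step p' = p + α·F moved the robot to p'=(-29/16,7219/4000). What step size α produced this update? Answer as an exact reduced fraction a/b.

F_att = 1/4·(g−p) = 1/4·(6,-5) = (1.5000,-1.2500)
o1: d²=181 > ρ²=50 → inactive
o2: d²=109 > ρ²=50 → inactive
o3: d²=146 > ρ²=50 → inactive
o4: d²=25 ≤ ρ²=50; F_rep = 39·(0,-5)/25² = (0.0000,-0.3120)
F = F_att + ΣF_rep = (1.5000,-1.5620)
Δp = p'−p = (0.1875,-0.1953); α = Δx/Fx = (3/16) / (3/2) = 1/8
check: Δy/Fy = (-781/4000) / (-781/500) = 1/8 ✓

α = 1/8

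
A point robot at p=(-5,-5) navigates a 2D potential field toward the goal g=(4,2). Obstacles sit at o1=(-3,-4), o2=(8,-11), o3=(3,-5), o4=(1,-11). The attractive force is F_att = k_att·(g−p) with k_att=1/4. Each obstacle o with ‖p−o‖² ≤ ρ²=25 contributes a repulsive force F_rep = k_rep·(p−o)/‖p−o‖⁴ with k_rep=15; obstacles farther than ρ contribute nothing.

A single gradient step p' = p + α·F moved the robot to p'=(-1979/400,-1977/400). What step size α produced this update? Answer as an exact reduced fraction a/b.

F_att = 1/4·(g−p) = 1/4·(9,7) = (2.2500,1.7500)
o1: d²=5 ≤ ρ²=25; F_rep = 15·(-2,-1)/5² = (-1.2000,-0.6000)
o2: d²=205 > ρ²=25 → inactive
o3: d²=64 > ρ²=25 → inactive
o4: d²=72 > ρ²=25 → inactive
F = F_att + ΣF_rep = (1.0500,1.1500)
Δp = p'−p = (0.0525,0.0575); α = Δx/Fx = (21/400) / (21/20) = 1/20
check: Δy/Fy = (23/400) / (23/20) = 1/20 ✓

α = 1/20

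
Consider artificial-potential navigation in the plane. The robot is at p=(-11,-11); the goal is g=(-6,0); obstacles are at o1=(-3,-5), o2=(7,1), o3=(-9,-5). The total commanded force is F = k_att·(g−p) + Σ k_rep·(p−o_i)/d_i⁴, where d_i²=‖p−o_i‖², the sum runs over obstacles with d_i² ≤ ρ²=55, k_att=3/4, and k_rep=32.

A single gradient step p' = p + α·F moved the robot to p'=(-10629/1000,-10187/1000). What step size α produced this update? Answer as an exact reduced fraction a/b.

α = 1/10

F_att = 3/4·(g−p) = 3/4·(5,11) = (3.7500,8.2500)
o1: d²=100 > ρ²=55 → inactive
o2: d²=468 > ρ²=55 → inactive
o3: d²=40 ≤ ρ²=55; F_rep = 32·(-2,-6)/40² = (-0.0400,-0.1200)
F = F_att + ΣF_rep = (3.7100,8.1300)
Δp = p'−p = (0.3710,0.8130); α = Δx/Fx = (371/1000) / (371/100) = 1/10
check: Δy/Fy = (813/1000) / (813/100) = 1/10 ✓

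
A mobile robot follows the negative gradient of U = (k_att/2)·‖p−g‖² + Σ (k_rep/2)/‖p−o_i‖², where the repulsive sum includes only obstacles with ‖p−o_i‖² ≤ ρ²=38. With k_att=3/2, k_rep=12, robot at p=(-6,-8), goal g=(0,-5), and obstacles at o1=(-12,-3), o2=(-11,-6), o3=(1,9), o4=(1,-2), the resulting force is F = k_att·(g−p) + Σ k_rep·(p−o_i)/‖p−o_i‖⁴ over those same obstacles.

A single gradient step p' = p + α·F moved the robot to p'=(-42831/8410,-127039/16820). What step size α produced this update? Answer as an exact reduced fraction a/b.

α = 1/10

F_att = 3/2·(g−p) = 3/2·(6,3) = (9.0000,4.5000)
o1: d²=61 > ρ²=38 → inactive
o2: d²=29 ≤ ρ²=38; F_rep = 12·(5,-2)/29² = (0.0713,-0.0285)
o3: d²=338 > ρ²=38 → inactive
o4: d²=85 > ρ²=38 → inactive
F = F_att + ΣF_rep = (9.0713,4.4715)
Δp = p'−p = (0.9071,0.4471); α = Δx/Fx = (7629/8410) / (7629/841) = 1/10
check: Δy/Fy = (7521/16820) / (7521/1682) = 1/10 ✓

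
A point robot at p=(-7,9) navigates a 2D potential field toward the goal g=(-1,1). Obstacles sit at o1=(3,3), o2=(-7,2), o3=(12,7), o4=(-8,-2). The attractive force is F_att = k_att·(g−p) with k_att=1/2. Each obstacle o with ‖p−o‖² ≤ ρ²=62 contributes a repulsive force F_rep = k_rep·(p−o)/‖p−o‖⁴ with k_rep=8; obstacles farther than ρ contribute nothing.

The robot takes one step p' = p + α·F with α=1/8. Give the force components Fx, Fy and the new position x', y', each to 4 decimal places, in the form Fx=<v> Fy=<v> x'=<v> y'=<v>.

F_att = 1/2·(g−p) = 1/2·(6,-8) = (3.0000,-4.0000)
o1: d²=136 > ρ²=62 → inactive
o2: d²=49 ≤ ρ²=62; F_rep = 8·(0,7)/49² = (0.0000,0.0233)
o3: d²=365 > ρ²=62 → inactive
o4: d²=122 > ρ²=62 → inactive
F = F_att + ΣF_rep = (3.0000,-3.9767)
p' = p + 1/8·F = (-6.6250,8.5029)

Fx=3.0000 Fy=-3.9767 x'=-6.6250 y'=8.5029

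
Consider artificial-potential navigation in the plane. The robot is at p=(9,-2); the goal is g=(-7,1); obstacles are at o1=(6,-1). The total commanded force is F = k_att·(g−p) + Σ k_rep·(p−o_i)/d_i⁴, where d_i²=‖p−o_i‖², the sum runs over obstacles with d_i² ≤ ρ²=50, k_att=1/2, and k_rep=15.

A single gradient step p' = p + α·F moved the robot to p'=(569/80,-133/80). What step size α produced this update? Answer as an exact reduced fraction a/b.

α = 1/4

F_att = 1/2·(g−p) = 1/2·(-16,3) = (-8.0000,1.5000)
o1: d²=10 ≤ ρ²=50; F_rep = 15·(3,-1)/10² = (0.4500,-0.1500)
F = F_att + ΣF_rep = (-7.5500,1.3500)
Δp = p'−p = (-1.8875,0.3375); α = Δx/Fx = (-151/80) / (-151/20) = 1/4
check: Δy/Fy = (27/80) / (27/20) = 1/4 ✓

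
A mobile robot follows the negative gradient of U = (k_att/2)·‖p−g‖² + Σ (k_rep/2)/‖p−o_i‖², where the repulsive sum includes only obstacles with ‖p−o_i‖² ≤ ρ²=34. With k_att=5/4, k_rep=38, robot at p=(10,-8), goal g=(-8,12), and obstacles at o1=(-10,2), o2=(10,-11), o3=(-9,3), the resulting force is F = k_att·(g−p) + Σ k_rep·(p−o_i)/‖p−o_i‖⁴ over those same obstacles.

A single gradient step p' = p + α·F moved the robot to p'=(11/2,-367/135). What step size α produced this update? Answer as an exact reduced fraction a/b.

α = 1/5

F_att = 5/4·(g−p) = 5/4·(-18,20) = (-22.5000,25.0000)
o1: d²=500 > ρ²=34 → inactive
o2: d²=9 ≤ ρ²=34; F_rep = 38·(0,3)/9² = (0.0000,1.4074)
o3: d²=482 > ρ²=34 → inactive
F = F_att + ΣF_rep = (-22.5000,26.4074)
Δp = p'−p = (-4.5000,5.2815); α = Δx/Fx = (-9/2) / (-45/2) = 1/5
check: Δy/Fy = (713/135) / (713/27) = 1/5 ✓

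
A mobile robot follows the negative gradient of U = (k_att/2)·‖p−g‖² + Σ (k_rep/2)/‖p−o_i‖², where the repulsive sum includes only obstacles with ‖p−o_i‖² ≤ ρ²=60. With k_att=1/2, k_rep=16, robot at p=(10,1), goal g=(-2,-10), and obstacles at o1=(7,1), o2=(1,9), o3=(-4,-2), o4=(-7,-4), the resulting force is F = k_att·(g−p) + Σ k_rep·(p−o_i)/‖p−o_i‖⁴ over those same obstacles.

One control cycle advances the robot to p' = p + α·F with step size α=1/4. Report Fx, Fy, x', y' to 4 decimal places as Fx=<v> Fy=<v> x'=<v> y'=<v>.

Fx=-5.4074 Fy=-5.5000 x'=8.6481 y'=-0.3750

F_att = 1/2·(g−p) = 1/2·(-12,-11) = (-6.0000,-5.5000)
o1: d²=9 ≤ ρ²=60; F_rep = 16·(3,0)/9² = (0.5926,0.0000)
o2: d²=145 > ρ²=60 → inactive
o3: d²=205 > ρ²=60 → inactive
o4: d²=314 > ρ²=60 → inactive
F = F_att + ΣF_rep = (-5.4074,-5.5000)
p' = p + 1/4·F = (8.6481,-0.3750)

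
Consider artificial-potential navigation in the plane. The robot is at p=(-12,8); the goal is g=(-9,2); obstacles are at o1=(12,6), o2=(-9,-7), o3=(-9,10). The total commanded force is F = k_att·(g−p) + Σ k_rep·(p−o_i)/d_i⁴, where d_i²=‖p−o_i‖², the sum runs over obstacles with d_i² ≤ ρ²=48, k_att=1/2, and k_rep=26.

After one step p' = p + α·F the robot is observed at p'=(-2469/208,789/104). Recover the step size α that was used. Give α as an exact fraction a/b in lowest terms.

α = 1/8

F_att = 1/2·(g−p) = 1/2·(3,-6) = (1.5000,-3.0000)
o1: d²=580 > ρ²=48 → inactive
o2: d²=234 > ρ²=48 → inactive
o3: d²=13 ≤ ρ²=48; F_rep = 26·(-3,-2)/13² = (-0.4615,-0.3077)
F = F_att + ΣF_rep = (1.0385,-3.3077)
Δp = p'−p = (0.1298,-0.4135); α = Δx/Fx = (27/208) / (27/26) = 1/8
check: Δy/Fy = (-43/104) / (-43/13) = 1/8 ✓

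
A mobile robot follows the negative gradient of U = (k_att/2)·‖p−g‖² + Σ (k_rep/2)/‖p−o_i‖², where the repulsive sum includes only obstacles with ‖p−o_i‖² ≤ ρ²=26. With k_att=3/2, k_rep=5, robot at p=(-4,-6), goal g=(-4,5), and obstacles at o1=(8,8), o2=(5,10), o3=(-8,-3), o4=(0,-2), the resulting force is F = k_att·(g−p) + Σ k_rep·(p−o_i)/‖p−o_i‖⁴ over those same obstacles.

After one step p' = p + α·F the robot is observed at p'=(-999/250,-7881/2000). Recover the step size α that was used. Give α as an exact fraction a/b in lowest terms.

F_att = 3/2·(g−p) = 3/2·(0,11) = (0.0000,16.5000)
o1: d²=340 > ρ²=26 → inactive
o2: d²=337 > ρ²=26 → inactive
o3: d²=25 ≤ ρ²=26; F_rep = 5·(4,-3)/25² = (0.0320,-0.0240)
o4: d²=32 > ρ²=26 → inactive
F = F_att + ΣF_rep = (0.0320,16.4760)
Δp = p'−p = (0.0040,2.0595); α = Δx/Fx = (1/250) / (4/125) = 1/8
check: Δy/Fy = (4119/2000) / (4119/250) = 1/8 ✓

α = 1/8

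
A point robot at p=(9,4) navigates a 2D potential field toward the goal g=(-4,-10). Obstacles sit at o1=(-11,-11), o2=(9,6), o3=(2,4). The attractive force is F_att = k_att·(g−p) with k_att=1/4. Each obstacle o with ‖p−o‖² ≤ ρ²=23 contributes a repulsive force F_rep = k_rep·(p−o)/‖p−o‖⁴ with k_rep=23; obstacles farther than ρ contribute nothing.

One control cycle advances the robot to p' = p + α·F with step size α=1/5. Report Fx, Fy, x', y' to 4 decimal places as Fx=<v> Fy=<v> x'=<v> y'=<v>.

Fx=-3.2500 Fy=-6.3750 x'=8.3500 y'=2.7250

F_att = 1/4·(g−p) = 1/4·(-13,-14) = (-3.2500,-3.5000)
o1: d²=625 > ρ²=23 → inactive
o2: d²=4 ≤ ρ²=23; F_rep = 23·(0,-2)/4² = (0.0000,-2.8750)
o3: d²=49 > ρ²=23 → inactive
F = F_att + ΣF_rep = (-3.2500,-6.3750)
p' = p + 1/5·F = (8.3500,2.7250)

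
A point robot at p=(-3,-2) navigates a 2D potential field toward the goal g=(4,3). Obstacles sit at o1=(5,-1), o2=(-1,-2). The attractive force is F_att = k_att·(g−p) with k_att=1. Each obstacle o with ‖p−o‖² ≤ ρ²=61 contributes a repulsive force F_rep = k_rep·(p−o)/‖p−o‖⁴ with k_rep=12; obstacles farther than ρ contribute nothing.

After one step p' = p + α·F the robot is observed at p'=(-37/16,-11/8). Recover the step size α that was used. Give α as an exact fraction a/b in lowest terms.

F_att = 1·(g−p) = 1·(7,5) = (7.0000,5.0000)
o1: d²=65 > ρ²=61 → inactive
o2: d²=4 ≤ ρ²=61; F_rep = 12·(-2,0)/4² = (-1.5000,0.0000)
F = F_att + ΣF_rep = (5.5000,5.0000)
Δp = p'−p = (0.6875,0.6250); α = Δx/Fx = (11/16) / (11/2) = 1/8
check: Δy/Fy = (5/8) / (5) = 1/8 ✓

α = 1/8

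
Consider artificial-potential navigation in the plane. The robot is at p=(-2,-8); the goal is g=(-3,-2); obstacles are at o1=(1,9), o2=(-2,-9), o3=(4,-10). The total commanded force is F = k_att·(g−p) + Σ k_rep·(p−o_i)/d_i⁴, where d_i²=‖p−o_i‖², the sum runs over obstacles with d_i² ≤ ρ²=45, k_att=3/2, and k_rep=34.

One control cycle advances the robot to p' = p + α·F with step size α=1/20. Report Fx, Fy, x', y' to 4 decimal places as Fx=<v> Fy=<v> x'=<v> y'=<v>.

Fx=-1.6275 Fy=43.0425 x'=-2.0814 y'=-5.8479

F_att = 3/2·(g−p) = 3/2·(-1,6) = (-1.5000,9.0000)
o1: d²=298 > ρ²=45 → inactive
o2: d²=1 ≤ ρ²=45; F_rep = 34·(0,1)/1² = (0.0000,34.0000)
o3: d²=40 ≤ ρ²=45; F_rep = 34·(-6,2)/40² = (-0.1275,0.0425)
F = F_att + ΣF_rep = (-1.6275,43.0425)
p' = p + 1/20·F = (-2.0814,-5.8479)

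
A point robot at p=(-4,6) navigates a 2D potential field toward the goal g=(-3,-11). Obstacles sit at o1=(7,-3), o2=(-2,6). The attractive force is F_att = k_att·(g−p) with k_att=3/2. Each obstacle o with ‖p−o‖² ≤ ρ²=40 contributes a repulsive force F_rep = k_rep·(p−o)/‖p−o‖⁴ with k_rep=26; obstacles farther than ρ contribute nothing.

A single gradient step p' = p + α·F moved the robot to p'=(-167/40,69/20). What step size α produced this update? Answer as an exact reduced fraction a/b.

α = 1/10

F_att = 3/2·(g−p) = 3/2·(1,-17) = (1.5000,-25.5000)
o1: d²=202 > ρ²=40 → inactive
o2: d²=4 ≤ ρ²=40; F_rep = 26·(-2,0)/4² = (-3.2500,0.0000)
F = F_att + ΣF_rep = (-1.7500,-25.5000)
Δp = p'−p = (-0.1750,-2.5500); α = Δx/Fx = (-7/40) / (-7/4) = 1/10
check: Δy/Fy = (-51/20) / (-51/2) = 1/10 ✓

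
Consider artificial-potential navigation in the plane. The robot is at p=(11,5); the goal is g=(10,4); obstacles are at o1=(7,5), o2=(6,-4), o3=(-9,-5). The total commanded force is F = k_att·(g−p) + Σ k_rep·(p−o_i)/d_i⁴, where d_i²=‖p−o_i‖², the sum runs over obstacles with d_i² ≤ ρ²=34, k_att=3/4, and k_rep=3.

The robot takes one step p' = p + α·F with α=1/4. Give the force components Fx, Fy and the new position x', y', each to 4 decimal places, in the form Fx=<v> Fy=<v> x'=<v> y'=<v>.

Fx=-0.7031 Fy=-0.7500 x'=10.8242 y'=4.8125

F_att = 3/4·(g−p) = 3/4·(-1,-1) = (-0.7500,-0.7500)
o1: d²=16 ≤ ρ²=34; F_rep = 3·(4,0)/16² = (0.0469,0.0000)
o2: d²=106 > ρ²=34 → inactive
o3: d²=500 > ρ²=34 → inactive
F = F_att + ΣF_rep = (-0.7031,-0.7500)
p' = p + 1/4·F = (10.8242,4.8125)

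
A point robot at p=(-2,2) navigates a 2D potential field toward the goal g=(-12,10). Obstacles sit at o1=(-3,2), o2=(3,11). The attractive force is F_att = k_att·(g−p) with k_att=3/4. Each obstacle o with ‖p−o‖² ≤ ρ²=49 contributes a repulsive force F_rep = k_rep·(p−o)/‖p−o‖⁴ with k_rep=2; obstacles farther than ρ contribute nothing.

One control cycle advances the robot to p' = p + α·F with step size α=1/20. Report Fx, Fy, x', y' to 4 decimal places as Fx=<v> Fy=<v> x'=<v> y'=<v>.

Fx=-5.5000 Fy=6.0000 x'=-2.2750 y'=2.3000

F_att = 3/4·(g−p) = 3/4·(-10,8) = (-7.5000,6.0000)
o1: d²=1 ≤ ρ²=49; F_rep = 2·(1,0)/1² = (2.0000,0.0000)
o2: d²=106 > ρ²=49 → inactive
F = F_att + ΣF_rep = (-5.5000,6.0000)
p' = p + 1/20·F = (-2.2750,2.3000)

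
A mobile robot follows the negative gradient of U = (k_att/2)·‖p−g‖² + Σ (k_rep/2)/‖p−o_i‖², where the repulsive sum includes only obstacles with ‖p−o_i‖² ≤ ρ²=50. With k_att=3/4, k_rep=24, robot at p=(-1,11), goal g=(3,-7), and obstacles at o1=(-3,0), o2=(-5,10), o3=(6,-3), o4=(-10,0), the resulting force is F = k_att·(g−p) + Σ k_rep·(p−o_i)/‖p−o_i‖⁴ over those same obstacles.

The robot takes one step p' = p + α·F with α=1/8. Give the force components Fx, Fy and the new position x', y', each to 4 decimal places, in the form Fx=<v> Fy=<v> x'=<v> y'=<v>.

F_att = 3/4·(g−p) = 3/4·(4,-18) = (3.0000,-13.5000)
o1: d²=125 > ρ²=50 → inactive
o2: d²=17 ≤ ρ²=50; F_rep = 24·(4,1)/17² = (0.3322,0.0830)
o3: d²=245 > ρ²=50 → inactive
o4: d²=202 > ρ²=50 → inactive
F = F_att + ΣF_rep = (3.3322,-13.4170)
p' = p + 1/8·F = (-0.5835,9.3229)

Fx=3.3322 Fy=-13.4170 x'=-0.5835 y'=9.3229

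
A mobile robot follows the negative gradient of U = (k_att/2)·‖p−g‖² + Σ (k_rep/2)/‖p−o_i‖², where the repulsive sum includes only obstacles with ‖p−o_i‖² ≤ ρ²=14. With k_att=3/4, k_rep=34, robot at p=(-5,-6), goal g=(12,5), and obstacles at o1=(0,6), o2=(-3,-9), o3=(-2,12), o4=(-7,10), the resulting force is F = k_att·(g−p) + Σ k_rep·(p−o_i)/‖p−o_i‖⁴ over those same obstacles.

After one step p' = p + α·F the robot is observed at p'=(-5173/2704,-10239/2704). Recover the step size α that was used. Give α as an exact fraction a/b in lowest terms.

F_att = 3/4·(g−p) = 3/4·(17,11) = (12.7500,8.2500)
o1: d²=169 > ρ²=14 → inactive
o2: d²=13 ≤ ρ²=14; F_rep = 34·(-2,3)/13² = (-0.4024,0.6036)
o3: d²=333 > ρ²=14 → inactive
o4: d²=260 > ρ²=14 → inactive
F = F_att + ΣF_rep = (12.3476,8.8536)
Δp = p'−p = (3.0869,2.2134); α = Δx/Fx = (8347/2704) / (8347/676) = 1/4
check: Δy/Fy = (5985/2704) / (5985/676) = 1/4 ✓

α = 1/4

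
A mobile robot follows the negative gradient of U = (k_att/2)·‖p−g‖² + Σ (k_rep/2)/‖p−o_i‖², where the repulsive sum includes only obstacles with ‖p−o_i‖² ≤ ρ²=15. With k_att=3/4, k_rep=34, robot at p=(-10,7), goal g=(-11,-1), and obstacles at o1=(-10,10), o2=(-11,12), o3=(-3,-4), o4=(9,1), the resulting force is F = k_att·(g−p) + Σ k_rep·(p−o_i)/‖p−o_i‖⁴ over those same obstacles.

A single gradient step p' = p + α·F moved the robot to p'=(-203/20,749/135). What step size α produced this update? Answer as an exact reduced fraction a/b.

α = 1/5

F_att = 3/4·(g−p) = 3/4·(-1,-8) = (-0.7500,-6.0000)
o1: d²=9 ≤ ρ²=15; F_rep = 34·(0,-3)/9² = (0.0000,-1.2593)
o2: d²=26 > ρ²=15 → inactive
o3: d²=170 > ρ²=15 → inactive
o4: d²=397 > ρ²=15 → inactive
F = F_att + ΣF_rep = (-0.7500,-7.2593)
Δp = p'−p = (-0.1500,-1.4519); α = Δx/Fx = (-3/20) / (-3/4) = 1/5
check: Δy/Fy = (-196/135) / (-196/27) = 1/5 ✓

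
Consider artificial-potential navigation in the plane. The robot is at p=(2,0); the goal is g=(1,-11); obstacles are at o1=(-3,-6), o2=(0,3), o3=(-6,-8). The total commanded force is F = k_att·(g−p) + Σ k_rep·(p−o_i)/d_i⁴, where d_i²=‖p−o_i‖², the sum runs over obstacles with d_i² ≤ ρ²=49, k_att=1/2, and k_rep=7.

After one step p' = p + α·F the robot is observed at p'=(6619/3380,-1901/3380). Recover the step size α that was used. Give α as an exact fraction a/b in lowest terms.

α = 1/10

F_att = 1/2·(g−p) = 1/2·(-1,-11) = (-0.5000,-5.5000)
o1: d²=61 > ρ²=49 → inactive
o2: d²=13 ≤ ρ²=49; F_rep = 7·(2,-3)/13² = (0.0828,-0.1243)
o3: d²=128 > ρ²=49 → inactive
F = F_att + ΣF_rep = (-0.4172,-5.6243)
Δp = p'−p = (-0.0417,-0.5624); α = Δx/Fx = (-141/3380) / (-141/338) = 1/10
check: Δy/Fy = (-1901/3380) / (-1901/338) = 1/10 ✓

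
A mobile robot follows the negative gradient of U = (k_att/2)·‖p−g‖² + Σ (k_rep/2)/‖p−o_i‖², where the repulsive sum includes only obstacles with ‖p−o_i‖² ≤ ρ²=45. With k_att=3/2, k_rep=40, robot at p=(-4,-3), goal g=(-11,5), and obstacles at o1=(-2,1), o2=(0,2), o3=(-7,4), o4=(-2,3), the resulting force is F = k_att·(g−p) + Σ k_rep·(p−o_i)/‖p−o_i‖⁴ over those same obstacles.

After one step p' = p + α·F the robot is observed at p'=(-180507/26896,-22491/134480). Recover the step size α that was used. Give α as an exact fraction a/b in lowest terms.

F_att = 3/2·(g−p) = 3/2·(-7,8) = (-10.5000,12.0000)
o1: d²=20 ≤ ρ²=45; F_rep = 40·(-2,-4)/20² = (-0.2000,-0.4000)
o2: d²=41 ≤ ρ²=45; F_rep = 40·(-4,-5)/41² = (-0.0952,-0.1190)
o3: d²=58 > ρ²=45 → inactive
o4: d²=40 ≤ ρ²=45; F_rep = 40·(-2,-6)/40² = (-0.0500,-0.1500)
F = F_att + ΣF_rep = (-10.8452,11.3310)
Δp = p'−p = (-2.7113,2.8328); α = Δx/Fx = (-72923/26896) / (-72923/6724) = 1/4
check: Δy/Fy = (380949/134480) / (380949/33620) = 1/4 ✓

α = 1/4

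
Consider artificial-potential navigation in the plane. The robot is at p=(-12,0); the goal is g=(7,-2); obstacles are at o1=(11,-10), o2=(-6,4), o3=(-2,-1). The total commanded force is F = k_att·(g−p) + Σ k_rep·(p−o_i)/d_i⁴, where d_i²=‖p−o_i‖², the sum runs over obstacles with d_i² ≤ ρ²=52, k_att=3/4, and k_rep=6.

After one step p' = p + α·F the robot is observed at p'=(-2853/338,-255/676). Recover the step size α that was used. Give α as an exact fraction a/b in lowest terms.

F_att = 3/4·(g−p) = 3/4·(19,-2) = (14.2500,-1.5000)
o1: d²=629 > ρ²=52 → inactive
o2: d²=52 ≤ ρ²=52; F_rep = 6·(-6,-4)/52² = (-0.0133,-0.0089)
o3: d²=101 > ρ²=52 → inactive
F = F_att + ΣF_rep = (14.2367,-1.5089)
Δp = p'−p = (3.5592,-0.3772); α = Δx/Fx = (1203/338) / (2406/169) = 1/4
check: Δy/Fy = (-255/676) / (-255/169) = 1/4 ✓

α = 1/4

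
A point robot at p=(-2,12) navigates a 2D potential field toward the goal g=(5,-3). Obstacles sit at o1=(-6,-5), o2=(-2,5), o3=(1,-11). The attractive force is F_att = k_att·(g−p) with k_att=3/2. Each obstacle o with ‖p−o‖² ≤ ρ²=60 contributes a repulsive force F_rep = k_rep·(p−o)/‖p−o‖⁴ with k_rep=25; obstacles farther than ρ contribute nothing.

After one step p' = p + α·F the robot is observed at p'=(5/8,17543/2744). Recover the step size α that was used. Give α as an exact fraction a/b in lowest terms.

α = 1/4

F_att = 3/2·(g−p) = 3/2·(7,-15) = (10.5000,-22.5000)
o1: d²=305 > ρ²=60 → inactive
o2: d²=49 ≤ ρ²=60; F_rep = 25·(0,7)/49² = (0.0000,0.0729)
o3: d²=538 > ρ²=60 → inactive
F = F_att + ΣF_rep = (10.5000,-22.4271)
Δp = p'−p = (2.6250,-5.6068); α = Δx/Fx = (21/8) / (21/2) = 1/4
check: Δy/Fy = (-15385/2744) / (-15385/686) = 1/4 ✓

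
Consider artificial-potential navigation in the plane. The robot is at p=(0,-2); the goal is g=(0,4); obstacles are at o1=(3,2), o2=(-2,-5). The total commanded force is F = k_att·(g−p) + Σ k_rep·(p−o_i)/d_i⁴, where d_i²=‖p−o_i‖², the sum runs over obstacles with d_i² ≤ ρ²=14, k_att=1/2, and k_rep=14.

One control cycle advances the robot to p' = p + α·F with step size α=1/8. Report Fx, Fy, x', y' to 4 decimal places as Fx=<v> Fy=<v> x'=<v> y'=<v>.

F_att = 1/2·(g−p) = 1/2·(0,6) = (0.0000,3.0000)
o1: d²=25 > ρ²=14 → inactive
o2: d²=13 ≤ ρ²=14; F_rep = 14·(2,3)/13² = (0.1657,0.2485)
F = F_att + ΣF_rep = (0.1657,3.2485)
p' = p + 1/8·F = (0.0207,-1.5939)

Fx=0.1657 Fy=3.2485 x'=0.0207 y'=-1.5939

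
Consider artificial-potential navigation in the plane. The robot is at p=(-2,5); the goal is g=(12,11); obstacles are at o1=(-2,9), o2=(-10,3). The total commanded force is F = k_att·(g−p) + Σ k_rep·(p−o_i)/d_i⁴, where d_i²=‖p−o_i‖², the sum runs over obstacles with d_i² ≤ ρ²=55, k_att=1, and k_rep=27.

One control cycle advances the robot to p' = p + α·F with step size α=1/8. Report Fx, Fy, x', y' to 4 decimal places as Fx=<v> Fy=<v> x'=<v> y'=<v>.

Fx=14.0000 Fy=5.5781 x'=-0.2500 y'=5.6973

F_att = 1·(g−p) = 1·(14,6) = (14.0000,6.0000)
o1: d²=16 ≤ ρ²=55; F_rep = 27·(0,-4)/16² = (0.0000,-0.4219)
o2: d²=68 > ρ²=55 → inactive
F = F_att + ΣF_rep = (14.0000,5.5781)
p' = p + 1/8·F = (-0.2500,5.6973)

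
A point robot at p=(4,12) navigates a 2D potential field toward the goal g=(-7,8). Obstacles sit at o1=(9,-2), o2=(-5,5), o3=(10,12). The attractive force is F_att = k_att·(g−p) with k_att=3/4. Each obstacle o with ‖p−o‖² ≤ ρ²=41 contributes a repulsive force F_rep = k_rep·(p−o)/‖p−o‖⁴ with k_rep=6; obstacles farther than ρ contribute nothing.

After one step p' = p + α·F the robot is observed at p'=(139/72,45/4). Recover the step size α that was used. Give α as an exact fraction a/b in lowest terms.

α = 1/4

F_att = 3/4·(g−p) = 3/4·(-11,-4) = (-8.2500,-3.0000)
o1: d²=221 > ρ²=41 → inactive
o2: d²=130 > ρ²=41 → inactive
o3: d²=36 ≤ ρ²=41; F_rep = 6·(-6,0)/36² = (-0.0278,0.0000)
F = F_att + ΣF_rep = (-8.2778,-3.0000)
Δp = p'−p = (-2.0694,-0.7500); α = Δx/Fx = (-149/72) / (-149/18) = 1/4
check: Δy/Fy = (-3/4) / (-3) = 1/4 ✓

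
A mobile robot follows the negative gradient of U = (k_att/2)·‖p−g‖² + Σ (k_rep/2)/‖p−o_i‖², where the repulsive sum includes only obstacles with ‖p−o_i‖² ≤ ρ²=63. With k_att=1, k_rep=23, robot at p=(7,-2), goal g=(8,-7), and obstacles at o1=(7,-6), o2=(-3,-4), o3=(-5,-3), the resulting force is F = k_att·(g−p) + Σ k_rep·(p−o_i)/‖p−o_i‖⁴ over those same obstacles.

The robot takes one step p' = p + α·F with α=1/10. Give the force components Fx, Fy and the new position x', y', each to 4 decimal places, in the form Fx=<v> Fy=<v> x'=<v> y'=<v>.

Fx=1.0000 Fy=-4.6406 x'=7.1000 y'=-2.4641

F_att = 1·(g−p) = 1·(1,-5) = (1.0000,-5.0000)
o1: d²=16 ≤ ρ²=63; F_rep = 23·(0,4)/16² = (0.0000,0.3594)
o2: d²=104 > ρ²=63 → inactive
o3: d²=145 > ρ²=63 → inactive
F = F_att + ΣF_rep = (1.0000,-4.6406)
p' = p + 1/10·F = (7.1000,-2.4641)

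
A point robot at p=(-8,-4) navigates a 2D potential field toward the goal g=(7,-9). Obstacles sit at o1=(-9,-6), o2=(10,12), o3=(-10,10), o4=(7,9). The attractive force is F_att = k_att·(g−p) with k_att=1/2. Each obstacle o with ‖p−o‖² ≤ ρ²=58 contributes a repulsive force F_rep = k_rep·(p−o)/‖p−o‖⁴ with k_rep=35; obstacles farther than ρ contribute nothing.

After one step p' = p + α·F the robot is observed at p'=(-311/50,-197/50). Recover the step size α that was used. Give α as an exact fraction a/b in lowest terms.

F_att = 1/2·(g−p) = 1/2·(15,-5) = (7.5000,-2.5000)
o1: d²=5 ≤ ρ²=58; F_rep = 35·(1,2)/5² = (1.4000,2.8000)
o2: d²=580 > ρ²=58 → inactive
o3: d²=200 > ρ²=58 → inactive
o4: d²=394 > ρ²=58 → inactive
F = F_att + ΣF_rep = (8.9000,0.3000)
Δp = p'−p = (1.7800,0.0600); α = Δx/Fx = (89/50) / (89/10) = 1/5
check: Δy/Fy = (3/50) / (3/10) = 1/5 ✓

α = 1/5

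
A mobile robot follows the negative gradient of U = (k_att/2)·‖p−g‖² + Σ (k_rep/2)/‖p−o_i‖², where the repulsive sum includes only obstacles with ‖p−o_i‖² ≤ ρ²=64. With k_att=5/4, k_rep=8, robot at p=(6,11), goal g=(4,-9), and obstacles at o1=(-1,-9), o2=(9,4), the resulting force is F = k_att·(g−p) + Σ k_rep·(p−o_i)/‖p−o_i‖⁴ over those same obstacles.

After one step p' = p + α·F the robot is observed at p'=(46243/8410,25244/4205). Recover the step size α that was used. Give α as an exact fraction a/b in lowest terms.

F_att = 5/4·(g−p) = 5/4·(-2,-20) = (-2.5000,-25.0000)
o1: d²=449 > ρ²=64 → inactive
o2: d²=58 ≤ ρ²=64; F_rep = 8·(-3,7)/58² = (-0.0071,0.0166)
F = F_att + ΣF_rep = (-2.5071,-24.9834)
Δp = p'−p = (-0.5014,-4.9967); α = Δx/Fx = (-4217/8410) / (-4217/1682) = 1/5
check: Δy/Fy = (-21011/4205) / (-21011/841) = 1/5 ✓

α = 1/5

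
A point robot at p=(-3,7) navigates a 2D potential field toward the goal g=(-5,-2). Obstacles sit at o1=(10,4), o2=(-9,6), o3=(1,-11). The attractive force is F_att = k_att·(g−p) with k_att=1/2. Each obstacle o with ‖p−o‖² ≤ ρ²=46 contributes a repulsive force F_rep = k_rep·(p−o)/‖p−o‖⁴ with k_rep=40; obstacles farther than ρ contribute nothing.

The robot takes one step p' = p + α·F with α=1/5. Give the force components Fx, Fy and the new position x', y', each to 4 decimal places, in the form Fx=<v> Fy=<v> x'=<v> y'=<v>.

F_att = 1/2·(g−p) = 1/2·(-2,-9) = (-1.0000,-4.5000)
o1: d²=178 > ρ²=46 → inactive
o2: d²=37 ≤ ρ²=46; F_rep = 40·(6,1)/37² = (0.1753,0.0292)
o3: d²=340 > ρ²=46 → inactive
F = F_att + ΣF_rep = (-0.8247,-4.4708)
p' = p + 1/5·F = (-3.1649,6.1058)

Fx=-0.8247 Fy=-4.4708 x'=-3.1649 y'=6.1058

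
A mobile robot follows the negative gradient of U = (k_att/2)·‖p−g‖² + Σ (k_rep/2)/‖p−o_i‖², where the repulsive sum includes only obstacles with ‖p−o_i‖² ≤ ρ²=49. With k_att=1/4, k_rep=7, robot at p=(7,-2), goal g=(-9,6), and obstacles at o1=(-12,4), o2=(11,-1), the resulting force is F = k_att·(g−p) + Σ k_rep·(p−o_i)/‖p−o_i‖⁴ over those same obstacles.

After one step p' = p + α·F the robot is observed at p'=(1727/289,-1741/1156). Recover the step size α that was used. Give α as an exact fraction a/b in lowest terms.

F_att = 1/4·(g−p) = 1/4·(-16,8) = (-4.0000,2.0000)
o1: d²=397 > ρ²=49 → inactive
o2: d²=17 ≤ ρ²=49; F_rep = 7·(-4,-1)/17² = (-0.0969,-0.0242)
F = F_att + ΣF_rep = (-4.0969,1.9758)
Δp = p'−p = (-1.0242,0.4939); α = Δx/Fx = (-296/289) / (-1184/289) = 1/4
check: Δy/Fy = (571/1156) / (571/289) = 1/4 ✓

α = 1/4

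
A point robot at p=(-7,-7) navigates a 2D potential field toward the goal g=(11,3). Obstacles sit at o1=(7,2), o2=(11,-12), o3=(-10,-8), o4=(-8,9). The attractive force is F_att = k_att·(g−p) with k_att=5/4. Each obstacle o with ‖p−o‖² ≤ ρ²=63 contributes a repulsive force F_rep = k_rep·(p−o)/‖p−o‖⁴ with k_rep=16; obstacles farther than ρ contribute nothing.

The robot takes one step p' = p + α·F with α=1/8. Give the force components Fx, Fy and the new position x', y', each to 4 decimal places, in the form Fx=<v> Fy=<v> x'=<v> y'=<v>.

Fx=22.9800 Fy=12.6600 x'=-4.1275 y'=-5.4175

F_att = 5/4·(g−p) = 5/4·(18,10) = (22.5000,12.5000)
o1: d²=277 > ρ²=63 → inactive
o2: d²=349 > ρ²=63 → inactive
o3: d²=10 ≤ ρ²=63; F_rep = 16·(3,1)/10² = (0.4800,0.1600)
o4: d²=257 > ρ²=63 → inactive
F = F_att + ΣF_rep = (22.9800,12.6600)
p' = p + 1/8·F = (-4.1275,-5.4175)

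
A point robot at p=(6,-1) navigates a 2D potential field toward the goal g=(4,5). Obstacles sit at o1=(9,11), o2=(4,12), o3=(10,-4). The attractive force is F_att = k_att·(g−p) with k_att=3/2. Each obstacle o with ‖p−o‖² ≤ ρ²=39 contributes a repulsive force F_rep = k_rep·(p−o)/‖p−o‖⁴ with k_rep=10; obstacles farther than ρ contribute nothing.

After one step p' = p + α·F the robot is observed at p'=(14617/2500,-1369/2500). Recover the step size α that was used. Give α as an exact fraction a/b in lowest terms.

F_att = 3/2·(g−p) = 3/2·(-2,6) = (-3.0000,9.0000)
o1: d²=153 > ρ²=39 → inactive
o2: d²=173 > ρ²=39 → inactive
o3: d²=25 ≤ ρ²=39; F_rep = 10·(-4,3)/25² = (-0.0640,0.0480)
F = F_att + ΣF_rep = (-3.0640,9.0480)
Δp = p'−p = (-0.1532,0.4524); α = Δx/Fx = (-383/2500) / (-383/125) = 1/20
check: Δy/Fy = (1131/2500) / (1131/125) = 1/20 ✓

α = 1/20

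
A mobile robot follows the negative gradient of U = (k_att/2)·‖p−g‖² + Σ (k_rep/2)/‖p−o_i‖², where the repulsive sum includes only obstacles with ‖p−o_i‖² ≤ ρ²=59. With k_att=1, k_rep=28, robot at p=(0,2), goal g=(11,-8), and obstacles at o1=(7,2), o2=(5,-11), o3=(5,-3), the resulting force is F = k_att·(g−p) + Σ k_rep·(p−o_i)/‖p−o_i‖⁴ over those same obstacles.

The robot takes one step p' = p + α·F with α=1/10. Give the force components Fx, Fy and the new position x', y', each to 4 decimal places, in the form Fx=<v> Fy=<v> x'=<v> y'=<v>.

Fx=10.8624 Fy=-9.9440 x'=1.0862 y'=1.0056

F_att = 1·(g−p) = 1·(11,-10) = (11.0000,-10.0000)
o1: d²=49 ≤ ρ²=59; F_rep = 28·(-7,0)/49² = (-0.0816,0.0000)
o2: d²=194 > ρ²=59 → inactive
o3: d²=50 ≤ ρ²=59; F_rep = 28·(-5,5)/50² = (-0.0560,0.0560)
F = F_att + ΣF_rep = (10.8624,-9.9440)
p' = p + 1/10·F = (1.0862,1.0056)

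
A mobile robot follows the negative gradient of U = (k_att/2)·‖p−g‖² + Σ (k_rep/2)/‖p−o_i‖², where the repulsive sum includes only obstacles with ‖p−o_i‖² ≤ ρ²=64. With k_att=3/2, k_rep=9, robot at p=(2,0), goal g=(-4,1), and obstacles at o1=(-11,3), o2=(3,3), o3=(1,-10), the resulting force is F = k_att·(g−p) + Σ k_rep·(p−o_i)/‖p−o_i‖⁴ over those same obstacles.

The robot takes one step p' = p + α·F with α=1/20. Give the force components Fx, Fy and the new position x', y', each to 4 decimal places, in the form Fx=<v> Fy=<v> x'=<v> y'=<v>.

F_att = 3/2·(g−p) = 3/2·(-6,1) = (-9.0000,1.5000)
o1: d²=178 > ρ²=64 → inactive
o2: d²=10 ≤ ρ²=64; F_rep = 9·(-1,-3)/10² = (-0.0900,-0.2700)
o3: d²=101 > ρ²=64 → inactive
F = F_att + ΣF_rep = (-9.0900,1.2300)
p' = p + 1/20·F = (1.5455,0.0615)

Fx=-9.0900 Fy=1.2300 x'=1.5455 y'=0.0615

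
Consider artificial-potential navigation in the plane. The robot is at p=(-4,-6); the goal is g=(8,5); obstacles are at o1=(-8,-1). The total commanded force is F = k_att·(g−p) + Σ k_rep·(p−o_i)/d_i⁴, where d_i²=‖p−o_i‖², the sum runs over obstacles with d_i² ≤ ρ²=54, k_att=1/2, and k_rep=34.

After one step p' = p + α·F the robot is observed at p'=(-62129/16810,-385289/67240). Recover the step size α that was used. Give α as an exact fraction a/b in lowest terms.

F_att = 1/2·(g−p) = 1/2·(12,11) = (6.0000,5.5000)
o1: d²=41 ≤ ρ²=54; F_rep = 34·(4,-5)/41² = (0.0809,-0.1011)
F = F_att + ΣF_rep = (6.0809,5.3989)
Δp = p'−p = (0.3040,0.2699); α = Δx/Fx = (5111/16810) / (10222/1681) = 1/20
check: Δy/Fy = (18151/67240) / (18151/3362) = 1/20 ✓

α = 1/20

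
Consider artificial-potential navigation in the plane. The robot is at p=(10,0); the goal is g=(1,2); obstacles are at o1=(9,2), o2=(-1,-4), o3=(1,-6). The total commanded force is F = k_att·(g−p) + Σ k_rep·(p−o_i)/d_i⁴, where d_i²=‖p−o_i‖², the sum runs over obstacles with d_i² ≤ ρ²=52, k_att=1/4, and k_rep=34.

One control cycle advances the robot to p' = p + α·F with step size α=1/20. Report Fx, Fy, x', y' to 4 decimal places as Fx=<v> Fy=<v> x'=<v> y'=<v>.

Fx=-0.8900 Fy=-2.2200 x'=9.9555 y'=-0.1110

F_att = 1/4·(g−p) = 1/4·(-9,2) = (-2.2500,0.5000)
o1: d²=5 ≤ ρ²=52; F_rep = 34·(1,-2)/5² = (1.3600,-2.7200)
o2: d²=137 > ρ²=52 → inactive
o3: d²=117 > ρ²=52 → inactive
F = F_att + ΣF_rep = (-0.8900,-2.2200)
p' = p + 1/20·F = (9.9555,-0.1110)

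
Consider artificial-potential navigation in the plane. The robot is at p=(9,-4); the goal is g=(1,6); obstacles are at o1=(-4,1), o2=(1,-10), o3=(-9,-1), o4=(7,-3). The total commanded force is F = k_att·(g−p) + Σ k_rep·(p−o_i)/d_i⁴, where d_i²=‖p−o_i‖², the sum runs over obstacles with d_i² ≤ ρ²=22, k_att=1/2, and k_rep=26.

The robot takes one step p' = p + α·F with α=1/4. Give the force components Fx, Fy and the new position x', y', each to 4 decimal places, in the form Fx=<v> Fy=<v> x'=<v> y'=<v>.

F_att = 1/2·(g−p) = 1/2·(-8,10) = (-4.0000,5.0000)
o1: d²=194 > ρ²=22 → inactive
o2: d²=100 > ρ²=22 → inactive
o3: d²=333 > ρ²=22 → inactive
o4: d²=5 ≤ ρ²=22; F_rep = 26·(2,-1)/5² = (2.0800,-1.0400)
F = F_att + ΣF_rep = (-1.9200,3.9600)
p' = p + 1/4·F = (8.5200,-3.0100)

Fx=-1.9200 Fy=3.9600 x'=8.5200 y'=-3.0100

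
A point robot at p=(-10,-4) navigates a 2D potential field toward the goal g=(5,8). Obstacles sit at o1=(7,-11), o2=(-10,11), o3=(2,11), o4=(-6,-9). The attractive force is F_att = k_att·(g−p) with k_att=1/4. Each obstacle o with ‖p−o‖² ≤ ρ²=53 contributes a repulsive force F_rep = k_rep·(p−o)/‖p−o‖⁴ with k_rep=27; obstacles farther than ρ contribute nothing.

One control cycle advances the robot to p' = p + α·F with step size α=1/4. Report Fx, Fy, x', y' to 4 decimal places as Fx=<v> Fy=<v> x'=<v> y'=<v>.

Fx=3.6858 Fy=3.0803 x'=-9.0786 y'=-3.2299

F_att = 1/4·(g−p) = 1/4·(15,12) = (3.7500,3.0000)
o1: d²=338 > ρ²=53 → inactive
o2: d²=225 > ρ²=53 → inactive
o3: d²=369 > ρ²=53 → inactive
o4: d²=41 ≤ ρ²=53; F_rep = 27·(-4,5)/41² = (-0.0642,0.0803)
F = F_att + ΣF_rep = (3.6858,3.0803)
p' = p + 1/4·F = (-9.0786,-3.2299)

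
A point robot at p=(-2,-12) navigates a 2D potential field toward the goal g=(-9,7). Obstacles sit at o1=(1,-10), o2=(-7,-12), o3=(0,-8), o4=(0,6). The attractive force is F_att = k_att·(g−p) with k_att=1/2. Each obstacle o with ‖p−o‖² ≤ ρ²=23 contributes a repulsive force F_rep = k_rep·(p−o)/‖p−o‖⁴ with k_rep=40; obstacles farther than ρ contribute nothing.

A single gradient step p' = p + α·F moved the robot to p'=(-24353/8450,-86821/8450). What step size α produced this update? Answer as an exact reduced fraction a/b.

α = 1/5

F_att = 1/2·(g−p) = 1/2·(-7,19) = (-3.5000,9.5000)
o1: d²=13 ≤ ρ²=23; F_rep = 40·(-3,-2)/13² = (-0.7101,-0.4734)
o2: d²=25 > ρ²=23 → inactive
o3: d²=20 ≤ ρ²=23; F_rep = 40·(-2,-4)/20² = (-0.2000,-0.4000)
o4: d²=328 > ρ²=23 → inactive
F = F_att + ΣF_rep = (-4.4101,8.6266)
Δp = p'−p = (-0.8820,1.7253); α = Δx/Fx = (-7453/8450) / (-7453/1690) = 1/5
check: Δy/Fy = (14579/8450) / (14579/1690) = 1/5 ✓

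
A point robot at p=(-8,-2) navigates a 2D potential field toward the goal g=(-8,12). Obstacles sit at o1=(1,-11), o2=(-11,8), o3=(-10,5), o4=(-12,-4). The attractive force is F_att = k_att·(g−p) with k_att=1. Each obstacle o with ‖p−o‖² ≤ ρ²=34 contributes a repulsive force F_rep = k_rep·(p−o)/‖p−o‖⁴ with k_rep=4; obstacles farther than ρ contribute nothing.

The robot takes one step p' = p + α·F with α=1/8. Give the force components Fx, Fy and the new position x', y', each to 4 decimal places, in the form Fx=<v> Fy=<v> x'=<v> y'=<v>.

Fx=0.0400 Fy=14.0200 x'=-7.9950 y'=-0.2475

F_att = 1·(g−p) = 1·(0,14) = (0.0000,14.0000)
o1: d²=162 > ρ²=34 → inactive
o2: d²=109 > ρ²=34 → inactive
o3: d²=53 > ρ²=34 → inactive
o4: d²=20 ≤ ρ²=34; F_rep = 4·(4,2)/20² = (0.0400,0.0200)
F = F_att + ΣF_rep = (0.0400,14.0200)
p' = p + 1/8·F = (-7.9950,-0.2475)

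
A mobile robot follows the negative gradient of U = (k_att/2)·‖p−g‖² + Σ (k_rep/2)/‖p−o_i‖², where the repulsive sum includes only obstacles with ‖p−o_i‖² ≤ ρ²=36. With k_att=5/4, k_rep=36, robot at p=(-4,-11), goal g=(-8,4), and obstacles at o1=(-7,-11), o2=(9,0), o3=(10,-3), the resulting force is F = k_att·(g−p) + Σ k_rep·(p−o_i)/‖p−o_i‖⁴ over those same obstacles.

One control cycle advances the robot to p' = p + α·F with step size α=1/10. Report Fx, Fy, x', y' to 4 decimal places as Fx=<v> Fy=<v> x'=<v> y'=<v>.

Fx=-3.6667 Fy=18.7500 x'=-4.3667 y'=-9.1250

F_att = 5/4·(g−p) = 5/4·(-4,15) = (-5.0000,18.7500)
o1: d²=9 ≤ ρ²=36; F_rep = 36·(3,0)/9² = (1.3333,0.0000)
o2: d²=290 > ρ²=36 → inactive
o3: d²=260 > ρ²=36 → inactive
F = F_att + ΣF_rep = (-3.6667,18.7500)
p' = p + 1/10·F = (-4.3667,-9.1250)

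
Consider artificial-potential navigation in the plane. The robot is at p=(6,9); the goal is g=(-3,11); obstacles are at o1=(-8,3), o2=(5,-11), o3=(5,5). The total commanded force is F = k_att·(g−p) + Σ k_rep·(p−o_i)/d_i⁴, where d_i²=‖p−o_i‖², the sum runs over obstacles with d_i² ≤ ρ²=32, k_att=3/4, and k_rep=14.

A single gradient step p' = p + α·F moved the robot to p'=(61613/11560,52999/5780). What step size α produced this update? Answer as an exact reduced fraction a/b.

F_att = 3/4·(g−p) = 3/4·(-9,2) = (-6.7500,1.5000)
o1: d²=232 > ρ²=32 → inactive
o2: d²=401 > ρ²=32 → inactive
o3: d²=17 ≤ ρ²=32; F_rep = 14·(1,4)/17² = (0.0484,0.1938)
F = F_att + ΣF_rep = (-6.7016,1.6938)
Δp = p'−p = (-0.6702,0.1694); α = Δx/Fx = (-7747/11560) / (-7747/1156) = 1/10
check: Δy/Fy = (979/5780) / (979/578) = 1/10 ✓

α = 1/10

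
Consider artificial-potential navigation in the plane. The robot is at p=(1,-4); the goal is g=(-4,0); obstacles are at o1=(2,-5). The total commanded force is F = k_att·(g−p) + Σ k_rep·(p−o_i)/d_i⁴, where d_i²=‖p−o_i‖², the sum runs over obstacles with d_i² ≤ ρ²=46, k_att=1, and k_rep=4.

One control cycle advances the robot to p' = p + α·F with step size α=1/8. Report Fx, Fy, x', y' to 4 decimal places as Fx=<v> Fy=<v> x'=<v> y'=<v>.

F_att = 1·(g−p) = 1·(-5,4) = (-5.0000,4.0000)
o1: d²=2 ≤ ρ²=46; F_rep = 4·(-1,1)/2² = (-1.0000,1.0000)
F = F_att + ΣF_rep = (-6.0000,5.0000)
p' = p + 1/8·F = (0.2500,-3.3750)

Fx=-6.0000 Fy=5.0000 x'=0.2500 y'=-3.3750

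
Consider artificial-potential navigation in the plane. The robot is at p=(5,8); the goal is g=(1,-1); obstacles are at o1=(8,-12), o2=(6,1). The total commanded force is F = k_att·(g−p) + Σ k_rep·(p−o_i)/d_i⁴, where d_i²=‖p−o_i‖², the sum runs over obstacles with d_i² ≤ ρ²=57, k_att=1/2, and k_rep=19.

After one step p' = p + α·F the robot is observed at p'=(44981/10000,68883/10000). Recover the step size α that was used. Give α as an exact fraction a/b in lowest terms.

F_att = 1/2·(g−p) = 1/2·(-4,-9) = (-2.0000,-4.5000)
o1: d²=409 > ρ²=57 → inactive
o2: d²=50 ≤ ρ²=57; F_rep = 19·(-1,7)/50² = (-0.0076,0.0532)
F = F_att + ΣF_rep = (-2.0076,-4.4468)
Δp = p'−p = (-0.5019,-1.1117); α = Δx/Fx = (-5019/10000) / (-5019/2500) = 1/4
check: Δy/Fy = (-11117/10000) / (-11117/2500) = 1/4 ✓

α = 1/4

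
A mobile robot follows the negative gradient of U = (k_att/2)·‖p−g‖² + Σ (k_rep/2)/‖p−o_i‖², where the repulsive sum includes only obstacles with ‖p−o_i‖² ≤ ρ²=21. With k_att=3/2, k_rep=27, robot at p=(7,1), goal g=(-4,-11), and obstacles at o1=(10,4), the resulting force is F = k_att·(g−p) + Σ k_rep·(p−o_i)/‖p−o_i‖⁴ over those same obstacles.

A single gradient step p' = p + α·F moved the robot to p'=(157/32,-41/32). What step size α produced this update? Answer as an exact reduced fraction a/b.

α = 1/8

F_att = 3/2·(g−p) = 3/2·(-11,-12) = (-16.5000,-18.0000)
o1: d²=18 ≤ ρ²=21; F_rep = 27·(-3,-3)/18² = (-0.2500,-0.2500)
F = F_att + ΣF_rep = (-16.7500,-18.2500)
Δp = p'−p = (-2.0938,-2.2812); α = Δx/Fx = (-67/32) / (-67/4) = 1/8
check: Δy/Fy = (-73/32) / (-73/4) = 1/8 ✓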